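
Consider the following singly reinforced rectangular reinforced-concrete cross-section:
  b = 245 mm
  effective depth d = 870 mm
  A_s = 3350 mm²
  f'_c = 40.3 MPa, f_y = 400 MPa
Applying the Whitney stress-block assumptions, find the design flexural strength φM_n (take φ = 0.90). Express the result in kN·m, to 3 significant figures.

φM_n ≈ 953 kN·m

T = A_s f_y = 3350 × 400 = 1340000 N = 1340 kN.
From C = T: a = T/(0.85 f'_c b) = 1340000/(0.85 × 40.3 × 245) = 159.67 mm.
M_n = T(d − a/2) = 1340 kN × (870 − 79.835) mm = 1058.82 kN·m.
φM_n = 0.90 × 1058.82 = 952.94 kN·m.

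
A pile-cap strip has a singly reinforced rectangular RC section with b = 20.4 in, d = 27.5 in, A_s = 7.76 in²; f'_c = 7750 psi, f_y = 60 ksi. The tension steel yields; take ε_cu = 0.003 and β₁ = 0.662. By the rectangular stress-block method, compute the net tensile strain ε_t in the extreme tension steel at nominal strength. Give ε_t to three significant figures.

a = A_s f_y/(0.85 f'_c b) = 3.465 in.
β₁ = 0.662, so c = a/β₁ = 3.465/0.662 = 5.234 in.
From the linear strain diagram with ε_cu = 0.003: ε_t = 0.003 (d − c)/c = 0.003 × (27.5 − 5.234)/5.234 = 0.0128.
Since ε_t ≥ 0.005, the section is tension-controlled.

ε_t ≈ 0.0128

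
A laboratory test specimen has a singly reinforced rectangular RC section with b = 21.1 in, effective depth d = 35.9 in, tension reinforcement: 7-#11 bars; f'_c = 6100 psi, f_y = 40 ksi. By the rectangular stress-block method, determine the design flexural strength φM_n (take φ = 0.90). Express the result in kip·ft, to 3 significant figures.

A_s = 7 × 1.56 = 10.92 in².
T = A_s f_y = 10.92 × 40 = 436.8 kips.
a = T/(0.85 f'_c b) = 436.8/(0.85 × 6.1 × 21.1) = 3.993 in.
M_n = T(d − a/2) = 436.8 × (35.9 − 1.9965) = 14809.0 kip·in = 14809.0/12 = 1234.08 kip·ft.
φM_n = 0.90 × 1234.08 = 1110.67 kip·ft.

φM_n ≈ 1110 kip·ft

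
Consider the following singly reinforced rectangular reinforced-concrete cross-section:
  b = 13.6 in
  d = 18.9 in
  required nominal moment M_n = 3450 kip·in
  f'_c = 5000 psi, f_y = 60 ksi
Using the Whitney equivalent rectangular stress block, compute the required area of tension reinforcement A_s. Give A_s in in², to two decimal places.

A_s ≈ 3.35 in²

From M_n = 0.85 f'_c a b (d − a/2):
a = d − √(d² − 2M_n/(0.85 f'_c b)) = 18.9 − √(18.9² − 2 × 3450/(0.85 × 5 × 13.6)) = 3.478 in.
A_s = 0.85 f'_c a b / f_y = 0.85 × 5 × 3.478 × 13.6 / 60 = 3.350 in².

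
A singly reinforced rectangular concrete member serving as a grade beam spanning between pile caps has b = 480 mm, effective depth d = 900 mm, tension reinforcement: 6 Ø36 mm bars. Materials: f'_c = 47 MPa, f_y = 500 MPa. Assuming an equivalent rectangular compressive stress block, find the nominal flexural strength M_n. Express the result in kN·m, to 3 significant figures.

M_n ≈ 2510 kN·m

A_s = 6 × 1018 = 6108 mm².
T = A_s f_y = 6108 × 500 = 3054000 N = 3054 kN.
From C = T: a = T/(0.85 f'_c b) = 3054000/(0.85 × 47 × 480) = 159.26 mm.
M_n = T(d − a/2) = 3054 kN × (900 − 79.63) mm = 2505.41 kN·m.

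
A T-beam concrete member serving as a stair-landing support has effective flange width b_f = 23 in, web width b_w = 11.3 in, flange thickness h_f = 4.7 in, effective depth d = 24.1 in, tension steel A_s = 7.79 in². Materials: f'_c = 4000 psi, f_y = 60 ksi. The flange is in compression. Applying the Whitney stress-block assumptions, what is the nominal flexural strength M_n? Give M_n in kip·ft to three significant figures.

M_n ≈ 817 kip·ft

Tension: T = A_s f_y = 7.79 × 60 = 467.4 kips.
Try a within the flange: a = T/(0.85 f'_c b_f) = 467.4/(0.85 × 4 × 23) = 5.977 in.
a = 5.977 > h_f = 4.7 in: the block extends into the web. Split into flange-overhang and web parts.
C_f = 0.85 f'_c (b_f − b_w) h_f = 0.85 × 4 × (23 − 11.3) × 4.7 = 187.0 kips.
Remaining web compression depth: a_w = (T − C_f)/(0.85 f'_c b_w) = (467.4 − 187.0)/(0.85 × 4 × 11.3) = 7.298 in.
M_n = C_f(d − h_f/2) + (T − C_f)(d − a_w/2) = 187.0 × (24.1 − 2.35) + 280.4 × (24.1 − 3.649) = 4067.3 + 5734.5 = 9801.8 kip·in.
M_n = 9801.8/12 = 816.82 kip·ft.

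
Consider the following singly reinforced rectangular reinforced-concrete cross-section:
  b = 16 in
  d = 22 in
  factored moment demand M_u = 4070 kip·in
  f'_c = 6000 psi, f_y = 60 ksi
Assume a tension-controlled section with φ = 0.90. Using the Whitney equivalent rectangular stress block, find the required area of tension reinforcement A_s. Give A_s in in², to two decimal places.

A_s ≈ 3.65 in²

M_n = M_u/φ = 4070/0.90 = 4522.22 kip·in.
From M_n = 0.85 f'_c a b (d − a/2):
a = d − √(d² − 2M_n/(0.85 f'_c b)) = 22 − √(22² − 2 × 4522.22/(0.85 × 6 × 16)) = 2.683 in.
A_s = 0.85 f'_c a b / f_y = 0.85 × 6 × 2.683 × 16 / 60 = 3.649 in².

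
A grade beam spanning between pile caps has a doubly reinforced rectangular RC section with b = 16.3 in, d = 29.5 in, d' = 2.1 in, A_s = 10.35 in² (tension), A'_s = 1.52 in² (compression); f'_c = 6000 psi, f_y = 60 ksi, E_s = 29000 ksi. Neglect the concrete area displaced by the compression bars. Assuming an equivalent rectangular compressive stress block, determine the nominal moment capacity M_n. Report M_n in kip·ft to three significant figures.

M_n ≈ 1370 kip·ft

Assume both steels yield.
a = (A_s − A'_s) f_y/(0.85 f'_c b) = (10.35 − 1.52) × 60/(0.85 × 6 × 16.3) = 6.373 in.
c = a/β₁ = 6.373/0.75 = 8.497 in; ε'_s = 0.003(c − d')/c = 0.0023 ≥ ε_y = 0.0021, so the compression steel yields.
M_n = (A_s − A'_s) f_y (d − a/2) + A'_s f_y (d − d') = 529.8 × (29.5 − 3.1865) + 91.2 × (29.5 − 2.1) = 13940.9 + 2498.9 = 16439.8 kip·in = 16439.8/12 = 1369.98 kip·ft.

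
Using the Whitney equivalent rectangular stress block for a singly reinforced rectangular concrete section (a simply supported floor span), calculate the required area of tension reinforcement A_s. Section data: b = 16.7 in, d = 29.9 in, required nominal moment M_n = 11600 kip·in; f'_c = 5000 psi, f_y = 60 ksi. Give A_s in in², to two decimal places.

From M_n = 0.85 f'_c a b (d − a/2):
a = d − √(d² − 2M_n/(0.85 f'_c b)) = 29.9 − √(29.9² − 2 × 11600/(0.85 × 5 × 16.7)) = 6.085 in.
A_s = 0.85 f'_c a b / f_y = 0.85 × 5 × 6.085 × 16.7 / 60 = 7.198 in².

A_s ≈ 7.20 in²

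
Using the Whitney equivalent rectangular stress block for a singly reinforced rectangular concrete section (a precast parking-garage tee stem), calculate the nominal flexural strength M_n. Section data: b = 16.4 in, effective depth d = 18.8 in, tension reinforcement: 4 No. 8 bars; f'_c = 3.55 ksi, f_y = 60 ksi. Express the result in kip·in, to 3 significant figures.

M_n ≈ 3200 kip·in

A_s = 4 × 0.79 = 3.16 in².
T = A_s f_y = 3.16 × 60 = 189.6 kips.
a = T/(0.85 f'_c b) = 189.6/(0.85 × 3.55 × 16.4) = 3.831 in.
M_n = T(d − a/2) = 189.6 × (18.8 − 1.9155) = 3201.3 kip·in.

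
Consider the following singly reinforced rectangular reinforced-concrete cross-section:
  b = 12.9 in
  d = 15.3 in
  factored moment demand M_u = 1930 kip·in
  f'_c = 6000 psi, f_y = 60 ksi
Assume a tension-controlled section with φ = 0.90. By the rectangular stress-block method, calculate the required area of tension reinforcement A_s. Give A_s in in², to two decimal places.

A_s ≈ 2.53 in²

M_n = M_u/φ = 1930/0.90 = 2144.44 kip·in.
From M_n = 0.85 f'_c a b (d − a/2):
a = d − √(d² − 2M_n/(0.85 f'_c b)) = 15.3 − √(15.3² − 2 × 2144.44/(0.85 × 6 × 12.9)) = 2.304 in.
A_s = 0.85 f'_c a b / f_y = 0.85 × 6 × 2.304 × 12.9 / 60 = 2.526 in².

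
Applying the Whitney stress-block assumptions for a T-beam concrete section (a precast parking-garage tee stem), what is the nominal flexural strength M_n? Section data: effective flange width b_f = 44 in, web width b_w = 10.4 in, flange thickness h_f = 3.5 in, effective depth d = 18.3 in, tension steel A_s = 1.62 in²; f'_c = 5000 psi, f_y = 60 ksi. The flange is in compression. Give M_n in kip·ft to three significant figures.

Tension: T = A_s f_y = 1.62 × 60 = 97.2 kips.
Try a within the flange: a = T/(0.85 f'_c b_f) = 97.2/(0.85 × 5 × 44) = 0.520 in.
Since a = 0.520 ≤ h_f = 3.5 in, the stress block lies entirely in the flange; analyse as a rectangular beam of width b_f.
M_n = T(d − a/2) = 97.2 × (18.3 − 0.26) = 1753.5 kip·in.
M_n = 1753.5/12 = 146.13 kip·ft.

M_n ≈ 146 kip·ft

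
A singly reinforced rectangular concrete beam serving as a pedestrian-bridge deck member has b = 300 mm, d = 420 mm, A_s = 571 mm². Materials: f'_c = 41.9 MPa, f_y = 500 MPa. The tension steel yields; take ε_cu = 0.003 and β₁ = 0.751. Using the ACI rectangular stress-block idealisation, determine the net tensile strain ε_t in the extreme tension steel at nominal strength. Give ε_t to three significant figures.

a = A_s f_y/(0.85 f'_c b) = 26.72 mm.
β₁ = 0.751, so c = a/β₁ = 26.72/0.751 = 35.58 mm.
From the linear strain diagram with ε_cu = 0.003: ε_t = 0.003 (d − c)/c = 0.003 × (420 − 35.58)/35.58 = 0.0324.
Since ε_t ≥ 0.005, the section is tension-controlled.

ε_t ≈ 0.0324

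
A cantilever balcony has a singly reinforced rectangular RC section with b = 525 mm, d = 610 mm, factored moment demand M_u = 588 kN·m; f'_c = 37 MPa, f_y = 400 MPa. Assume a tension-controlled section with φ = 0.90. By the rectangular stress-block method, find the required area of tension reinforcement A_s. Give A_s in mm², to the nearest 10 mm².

M_n = M_u/φ = 588/0.90 = 653.333 kN·m.
With M_n = 0.85 f'_c a b (d − a/2), solve the quadratic for a:
a = d − √(d² − 2M_n/(0.85 f'_c b)) = 610 − √(610² − 2 × 653.333×10⁶/(0.85 × 37 × 525)) = 68.74 mm.
A_s = 0.85 f'_c a b / f_y = 0.85 × 37 × 68.74 × 525 / 400 = 2837.5 mm².

A_s ≈ 2840 mm²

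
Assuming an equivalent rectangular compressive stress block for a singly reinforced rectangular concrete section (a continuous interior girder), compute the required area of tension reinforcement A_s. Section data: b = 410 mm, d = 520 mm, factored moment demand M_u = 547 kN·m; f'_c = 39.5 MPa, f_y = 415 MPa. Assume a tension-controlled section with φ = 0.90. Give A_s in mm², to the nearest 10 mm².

A_s ≈ 3090 mm²

M_n = M_u/φ = 547/0.90 = 607.778 kN·m.
With M_n = 0.85 f'_c a b (d − a/2), solve the quadratic for a:
a = d − √(d² − 2M_n/(0.85 f'_c b)) = 520 − √(520² − 2 × 607.778×10⁶/(0.85 × 39.5 × 410)) = 93.27 mm.
A_s = 0.85 f'_c a b / f_y = 0.85 × 39.5 × 93.27 × 410 / 415 = 3093.8 mm².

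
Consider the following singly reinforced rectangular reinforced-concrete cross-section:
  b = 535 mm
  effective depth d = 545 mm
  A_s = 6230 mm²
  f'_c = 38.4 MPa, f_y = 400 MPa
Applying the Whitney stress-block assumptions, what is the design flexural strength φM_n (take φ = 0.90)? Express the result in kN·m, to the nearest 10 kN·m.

T = A_s f_y = 6230 × 400 = 2492000 N = 2492 kN.
From C = T: a = T/(0.85 f'_c b) = 2492000/(0.85 × 38.4 × 535) = 142.71 mm.
M_n = T(d − a/2) = 2492 kN × (545 − 71.355) mm = 1180.32 kN·m.
φM_n = 0.90 × 1180.32 = 1062.29 kN·m.

φM_n ≈ 1060 kN·m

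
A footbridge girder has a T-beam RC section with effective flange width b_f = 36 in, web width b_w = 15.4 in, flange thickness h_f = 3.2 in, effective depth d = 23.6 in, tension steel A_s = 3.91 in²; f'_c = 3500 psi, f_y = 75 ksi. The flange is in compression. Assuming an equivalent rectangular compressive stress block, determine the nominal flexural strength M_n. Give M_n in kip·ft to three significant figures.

M_n ≈ 543 kip·ft

Tension: T = A_s f_y = 3.91 × 75 = 293.25 kips.
Try a within the flange: a = T/(0.85 f'_c b_f) = 293.25/(0.85 × 3.5 × 36) = 2.738 in.
Since a = 2.738 ≤ h_f = 3.2 in, the stress block lies entirely in the flange; analyse as a rectangular beam of width b_f.
M_n = T(d − a/2) = 293.25 × (23.6 − 1.369) = 6519.2 kip·in.
M_n = 6519.2/12 = 543.27 kip·ft.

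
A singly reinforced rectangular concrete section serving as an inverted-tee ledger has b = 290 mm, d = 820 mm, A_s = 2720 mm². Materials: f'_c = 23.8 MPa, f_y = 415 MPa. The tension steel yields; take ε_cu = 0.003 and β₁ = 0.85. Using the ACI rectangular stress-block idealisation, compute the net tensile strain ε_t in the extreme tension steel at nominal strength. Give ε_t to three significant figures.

ε_t ≈ 0.00787

a = A_s f_y/(0.85 f'_c b) = 192.41 mm.
β₁ = 0.85, so c = a/β₁ = 192.41/0.85 = 226.36 mm.
From the linear strain diagram with ε_cu = 0.003: ε_t = 0.003 (d − c)/c = 0.003 × (820 − 226.36)/226.36 = 0.00787.
Since ε_t ≥ 0.005, the section is tension-controlled.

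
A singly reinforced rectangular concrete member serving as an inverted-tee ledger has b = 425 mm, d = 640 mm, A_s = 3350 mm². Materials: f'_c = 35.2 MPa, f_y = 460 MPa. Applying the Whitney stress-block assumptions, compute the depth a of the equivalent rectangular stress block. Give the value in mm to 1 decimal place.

T = A_s f_y = 3350 × 460 = 1541000 N = 1541 kN.
Setting C = 0.85 f'_c a b equal to T: a = 1541000/(0.85 × 35.2 × 425) = 121.2 mm.

a ≈ 121.2 mm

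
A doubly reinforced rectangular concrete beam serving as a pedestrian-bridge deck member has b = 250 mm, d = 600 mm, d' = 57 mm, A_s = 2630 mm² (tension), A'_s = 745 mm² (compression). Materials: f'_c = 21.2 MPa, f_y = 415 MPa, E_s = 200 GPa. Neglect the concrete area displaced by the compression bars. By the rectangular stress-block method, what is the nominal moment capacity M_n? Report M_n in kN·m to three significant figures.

M_n ≈ 569 kN·m

Assume both tension and compression steel yield.
Net tension couple steel: A_s − A'_s = 1885 mm².
a = (A_s − A'_s) f_y / (0.85 f'_c b) = 782275/(0.85 × 21.2 × 250) = 173.65 mm.
c = a/β₁ = 173.65/0.85 = 204.29 mm; ε'_s = 0.003(c − d')/c = 0.0022 ≥ f_y/E_s = 0.0021, so compression steel does yield.
M_n = (A_s − A'_s) f_y (d − a/2) + A'_s f_y (d − d') = [782275 × (600 − 86.825) + 309175 × (600 − 57)] × 10⁻⁶ = 401.44 + 167.88 = 569.32 kN·m.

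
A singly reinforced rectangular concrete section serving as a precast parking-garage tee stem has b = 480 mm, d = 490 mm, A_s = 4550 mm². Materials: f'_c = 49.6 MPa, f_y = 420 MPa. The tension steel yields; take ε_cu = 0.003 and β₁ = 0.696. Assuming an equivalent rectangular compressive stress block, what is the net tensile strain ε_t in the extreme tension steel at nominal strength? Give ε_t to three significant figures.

a = A_s f_y/(0.85 f'_c b) = 94.43 mm.
β₁ = 0.696, so c = a/β₁ = 94.43/0.696 = 135.68 mm.
From the linear strain diagram with ε_cu = 0.003: ε_t = 0.003 (d − c)/c = 0.003 × (490 − 135.68)/135.68 = 0.00783.
Since ε_t ≥ 0.005, the section is tension-controlled.

ε_t ≈ 0.00783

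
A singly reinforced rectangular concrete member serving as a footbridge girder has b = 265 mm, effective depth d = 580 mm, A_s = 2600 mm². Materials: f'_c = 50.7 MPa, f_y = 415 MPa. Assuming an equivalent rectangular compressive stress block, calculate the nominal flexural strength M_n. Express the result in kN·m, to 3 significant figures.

M_n ≈ 575 kN·m

T = A_s f_y = 2600 × 415 = 1079000 N = 1079 kN.
From C = T: a = T/(0.85 f'_c b) = 1079000/(0.85 × 50.7 × 265) = 94.48 mm.
M_n = T(d − a/2) = 1079 kN × (580 − 47.24) mm = 574.85 kN·m.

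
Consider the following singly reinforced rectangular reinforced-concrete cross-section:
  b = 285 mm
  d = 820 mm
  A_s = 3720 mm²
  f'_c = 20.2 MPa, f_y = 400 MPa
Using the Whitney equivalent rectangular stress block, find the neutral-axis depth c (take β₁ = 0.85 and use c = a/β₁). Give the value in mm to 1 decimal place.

c ≈ 357.7 mm

T = A_s f_y = 3720 × 400 = 1488000 N = 1488 kN.
Setting C = 0.85 f'_c a b equal to T: a = 1488000/(0.85 × 20.2 × 285) = 304.080 mm.
With β₁ = 0.85, c = a/β₁ = 304.080/0.85 = 357.7 mm.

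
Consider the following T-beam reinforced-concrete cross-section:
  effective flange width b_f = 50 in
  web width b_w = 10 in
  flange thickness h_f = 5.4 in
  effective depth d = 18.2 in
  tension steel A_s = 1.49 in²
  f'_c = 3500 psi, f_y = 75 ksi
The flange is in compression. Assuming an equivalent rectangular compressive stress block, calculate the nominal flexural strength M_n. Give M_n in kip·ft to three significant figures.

Tension: T = A_s f_y = 1.49 × 75 = 111.75 kips.
Try a within the flange: a = T/(0.85 f'_c b_f) = 111.75/(0.85 × 3.5 × 50) = 0.751 in.
Since a = 0.751 ≤ h_f = 5.4 in, the stress block lies entirely in the flange; analyse as a rectangular beam of width b_f.
M_n = T(d − a/2) = 111.75 × (18.2 − 0.3755) = 1991.9 kip·in.
M_n = 1991.9/12 = 165.99 kip·ft.

M_n ≈ 166 kip·ft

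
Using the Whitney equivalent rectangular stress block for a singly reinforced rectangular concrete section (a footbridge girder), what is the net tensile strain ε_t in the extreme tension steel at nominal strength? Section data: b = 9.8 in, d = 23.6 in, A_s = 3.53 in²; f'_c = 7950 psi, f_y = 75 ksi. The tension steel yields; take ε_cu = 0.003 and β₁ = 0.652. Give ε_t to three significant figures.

ε_t ≈ 0.00855

a = A_s f_y/(0.85 f'_c b) = 3.998 in.
β₁ = 0.652, so c = a/β₁ = 3.998/0.652 = 6.132 in.
From the linear strain diagram with ε_cu = 0.003: ε_t = 0.003 (d − c)/c = 0.003 × (23.6 − 6.132)/6.132 = 0.00855.
Since ε_t ≥ 0.005, the section is tension-controlled.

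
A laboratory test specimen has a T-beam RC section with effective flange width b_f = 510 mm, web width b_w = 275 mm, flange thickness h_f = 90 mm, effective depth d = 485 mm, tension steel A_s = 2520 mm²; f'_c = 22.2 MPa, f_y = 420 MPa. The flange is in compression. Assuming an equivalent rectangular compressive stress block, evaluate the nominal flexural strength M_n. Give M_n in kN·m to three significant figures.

Tension: T = A_s f_y = 2520 × 420 = 1058400 N.
Try a within the flange: a = T/(0.85 f'_c b_f) = 1058400/(0.85 × 22.2 × 510) = 109.98 mm.
a = 109.98 > h_f = 90 mm: the block extends into the web. Split into flange-overhang and web parts.
C_f = 0.85 f'_c (b_f − b_w) h_f = 0.85 × 22.2 × (510 − 275) × 90 = 399101 N.
Remaining web compression depth: a_w = (T − C_f)/(0.85 f'_c b_w) = (1058400 − 399101)/(0.85 × 22.2 × 275) = 127.05 mm.
M_n = C_f(d − h_f/2) + (T − C_f)(d − a_w/2) = 399101 × (485 − 45) + 659299 × (485 − 63.525) = 175.60 + 277.88 = 453.48 × 10⁶ N·mm.
M_n = 453.48 kN·m.

M_n ≈ 453 kN·m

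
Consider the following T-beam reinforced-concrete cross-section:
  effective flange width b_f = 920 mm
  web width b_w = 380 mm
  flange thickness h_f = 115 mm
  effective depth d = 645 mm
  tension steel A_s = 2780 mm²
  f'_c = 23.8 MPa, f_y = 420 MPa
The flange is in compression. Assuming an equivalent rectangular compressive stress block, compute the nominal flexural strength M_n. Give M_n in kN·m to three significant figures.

Tension: T = A_s f_y = 2780 × 420 = 1167600 N.
Try a within the flange: a = T/(0.85 f'_c b_f) = 1167600/(0.85 × 23.8 × 920) = 62.74 mm.
Since a = 62.74 ≤ h_f = 115 mm, the stress block lies entirely in the flange; analyse as a rectangular beam of width b_f.
M_n = T(d − a/2) = 1167600 × (645 − 31.37) = 716.47 × 10⁶ N·mm.
M_n = 716.47 kN·m.

M_n ≈ 716 kN·m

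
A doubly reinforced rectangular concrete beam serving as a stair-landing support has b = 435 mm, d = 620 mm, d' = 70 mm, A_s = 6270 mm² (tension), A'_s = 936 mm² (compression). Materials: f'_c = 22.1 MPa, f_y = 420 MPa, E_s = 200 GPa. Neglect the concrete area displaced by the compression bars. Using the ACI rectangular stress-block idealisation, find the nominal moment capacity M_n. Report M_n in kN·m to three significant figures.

M_n ≈ 1300 kN·m

Assume both tension and compression steel yield.
Net tension couple steel: A_s − A'_s = 5334 mm².
a = (A_s − A'_s) f_y / (0.85 f'_c b) = 2240280/(0.85 × 22.1 × 435) = 274.16 mm.
c = a/β₁ = 274.16/0.85 = 322.54 mm; ε'_s = 0.003(c − d')/c = 0.0023 ≥ f_y/E_s = 0.0021, so compression steel does yield.
M_n = (A_s − A'_s) f_y (d − a/2) + A'_s f_y (d − d') = [2240280 × (620 − 137.08) + 393120 × (620 − 70)] × 10⁻⁶ = 1081.88 + 216.22 = 1298.10 kN·m.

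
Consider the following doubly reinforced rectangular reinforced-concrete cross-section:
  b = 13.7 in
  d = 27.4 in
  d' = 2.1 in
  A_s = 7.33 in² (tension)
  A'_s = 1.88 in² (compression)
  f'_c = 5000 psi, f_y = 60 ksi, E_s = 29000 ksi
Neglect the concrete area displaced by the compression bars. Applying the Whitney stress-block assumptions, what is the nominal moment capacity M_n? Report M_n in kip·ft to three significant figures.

Assume both steels yield.
a = (A_s − A'_s) f_y/(0.85 f'_c b) = (7.33 − 1.88) × 60/(0.85 × 5 × 13.7) = 5.616 in.
c = a/β₁ = 5.616/0.8 = 7.020 in; ε'_s = 0.003(c − d')/c = 0.0021 ≥ ε_y = 0.0021, so the compression steel yields.
M_n = (A_s − A'_s) f_y (d − a/2) + A'_s f_y (d − d') = 327 × (27.4 − 2.808) + 112.8 × (27.4 − 2.1) = 8041.6 + 2853.8 = 10895.4 kip·in = 10895.4/12 = 907.95 kip·ft.

M_n ≈ 908 kip·ft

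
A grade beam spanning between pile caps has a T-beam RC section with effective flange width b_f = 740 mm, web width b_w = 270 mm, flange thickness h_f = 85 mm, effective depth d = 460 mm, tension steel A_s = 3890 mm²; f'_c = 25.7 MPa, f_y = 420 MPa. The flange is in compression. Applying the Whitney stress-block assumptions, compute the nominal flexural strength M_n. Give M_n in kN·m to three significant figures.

Tension: T = A_s f_y = 3890 × 420 = 1633800 N.
Try a within the flange: a = T/(0.85 f'_c b_f) = 1633800/(0.85 × 25.7 × 740) = 101.07 mm.
a = 101.07 > h_f = 85 mm: the block extends into the web. Split into flange-overhang and web parts.
C_f = 0.85 f'_c (b_f − b_w) h_f = 0.85 × 25.7 × (740 − 270) × 85 = 872708 N.
Remaining web compression depth: a_w = (T − C_f)/(0.85 f'_c b_w) = (1633800 − 872708)/(0.85 × 25.7 × 270) = 129.04 mm.
M_n = C_f(d − h_f/2) + (T − C_f)(d − a_w/2) = 872708 × (460 − 42.5) + 761092 × (460 − 64.52) = 364.36 + 301.00 = 665.36 × 10⁶ N·mm.
M_n = 665.36 kN·m.

M_n ≈ 665 kN·m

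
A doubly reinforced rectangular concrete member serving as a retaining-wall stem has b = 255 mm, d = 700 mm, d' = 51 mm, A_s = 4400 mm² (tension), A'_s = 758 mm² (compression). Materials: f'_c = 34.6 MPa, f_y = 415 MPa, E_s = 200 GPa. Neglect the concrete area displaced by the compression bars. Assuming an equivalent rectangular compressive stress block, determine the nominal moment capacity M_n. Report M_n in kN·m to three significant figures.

M_n ≈ 1110 kN·m

Assume both tension and compression steel yield.
Net tension couple steel: A_s − A'_s = 3642 mm².
a = (A_s − A'_s) f_y / (0.85 f'_c b) = 1511430/(0.85 × 34.6 × 255) = 201.54 mm.
c = a/β₁ = 201.54/0.803 = 250.98 mm; ε'_s = 0.003(c − d')/c = 0.0024 ≥ f_y/E_s = 0.0021, so compression steel does yield.
M_n = (A_s − A'_s) f_y (d − a/2) + A'_s f_y (d − d') = [1511430 × (700 − 100.77) + 314570 × (700 − 51)] × 10⁻⁶ = 905.69 + 204.16 = 1109.85 kN·m.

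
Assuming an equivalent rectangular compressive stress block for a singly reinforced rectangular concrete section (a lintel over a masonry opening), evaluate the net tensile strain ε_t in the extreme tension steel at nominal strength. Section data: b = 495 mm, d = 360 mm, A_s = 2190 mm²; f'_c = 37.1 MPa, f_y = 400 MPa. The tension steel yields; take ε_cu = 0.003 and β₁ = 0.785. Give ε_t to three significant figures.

ε_t ≈ 0.0121

a = A_s f_y/(0.85 f'_c b) = 56.12 mm.
β₁ = 0.785, so c = a/β₁ = 56.12/0.785 = 71.49 mm.
From the linear strain diagram with ε_cu = 0.003: ε_t = 0.003 (d − c)/c = 0.003 × (360 − 71.49)/71.49 = 0.0121.
Since ε_t ≥ 0.005, the section is tension-controlled.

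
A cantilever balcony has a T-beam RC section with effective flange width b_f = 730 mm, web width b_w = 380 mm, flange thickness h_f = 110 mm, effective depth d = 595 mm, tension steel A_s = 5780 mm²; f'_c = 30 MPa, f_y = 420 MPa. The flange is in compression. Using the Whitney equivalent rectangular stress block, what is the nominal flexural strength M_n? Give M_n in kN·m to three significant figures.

Tension: T = A_s f_y = 5780 × 420 = 2427600 N.
Try a within the flange: a = T/(0.85 f'_c b_f) = 2427600/(0.85 × 30 × 730) = 130.41 mm.
a = 130.41 > h_f = 110 mm: the block extends into the web. Split into flange-overhang and web parts.
C_f = 0.85 f'_c (b_f − b_w) h_f = 0.85 × 30 × (730 − 380) × 110 = 981750 N.
Remaining web compression depth: a_w = (T − C_f)/(0.85 f'_c b_w) = (2427600 − 981750)/(0.85 × 30 × 380) = 149.21 mm.
M_n = C_f(d − h_f/2) + (T − C_f)(d − a_w/2) = 981750 × (595 − 55) + 1445850 × (595 − 74.605) = 530.15 + 752.41 = 1282.56 × 10⁶ N·mm.
M_n = 1282.56 kN·m.

M_n ≈ 1280 kN·m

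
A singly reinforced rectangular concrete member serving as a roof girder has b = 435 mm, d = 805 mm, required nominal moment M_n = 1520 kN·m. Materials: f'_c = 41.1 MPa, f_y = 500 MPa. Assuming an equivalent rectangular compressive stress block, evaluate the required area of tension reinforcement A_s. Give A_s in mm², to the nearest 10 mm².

With M_n = 0.85 f'_c a b (d − a/2), solve the quadratic for a:
a = d − √(d² − 2M_n/(0.85 f'_c b)) = 805 − √(805² − 2 × 1520×10⁶/(0.85 × 41.1 × 435)) = 135.69 mm.
A_s = 0.85 f'_c a b / f_y = 0.85 × 41.1 × 135.69 × 435 / 500 = 4124.1 mm².

A_s ≈ 4120 mm²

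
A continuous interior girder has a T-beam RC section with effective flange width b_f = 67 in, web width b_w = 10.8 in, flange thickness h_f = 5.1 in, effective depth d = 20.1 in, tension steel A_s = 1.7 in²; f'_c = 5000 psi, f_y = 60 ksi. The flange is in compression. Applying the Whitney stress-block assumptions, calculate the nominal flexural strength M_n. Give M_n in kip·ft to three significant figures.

M_n ≈ 169 kip·ft

Tension: T = A_s f_y = 1.7 × 60 = 102 kips.
Try a within the flange: a = T/(0.85 f'_c b_f) = 102/(0.85 × 5 × 67) = 0.358 in.
Since a = 0.358 ≤ h_f = 5.1 in, the stress block lies entirely in the flange; analyse as a rectangular beam of width b_f.
M_n = T(d − a/2) = 102 × (20.1 − 0.179) = 2031.9 kip·in.
M_n = 2031.9/12 = 169.33 kip·ft.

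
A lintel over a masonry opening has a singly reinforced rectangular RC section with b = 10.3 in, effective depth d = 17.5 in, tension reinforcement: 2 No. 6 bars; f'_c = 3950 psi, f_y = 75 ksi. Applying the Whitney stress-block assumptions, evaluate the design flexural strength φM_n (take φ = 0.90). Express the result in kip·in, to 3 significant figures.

A_s = 2 × 0.44 = 0.88 in².
T = A_s f_y = 0.88 × 75 = 66 kips.
a = T/(0.85 f'_c b) = 66/(0.85 × 3.95 × 10.3) = 1.908 in.
M_n = T(d − a/2) = 66 × (17.5 − 0.954) = 1092.0 kip·in.
φM_n = 0.90 × 1092.0 = 982.8 kip·in.

φM_n ≈ 983 kip·in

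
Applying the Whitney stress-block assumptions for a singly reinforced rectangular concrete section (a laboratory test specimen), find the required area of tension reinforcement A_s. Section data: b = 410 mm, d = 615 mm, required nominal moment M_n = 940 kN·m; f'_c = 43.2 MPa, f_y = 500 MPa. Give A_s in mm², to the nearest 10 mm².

A_s ≈ 3360 mm²

With M_n = 0.85 f'_c a b (d − a/2), solve the quadratic for a:
a = d − √(d² − 2M_n/(0.85 f'_c b)) = 615 − √(615² − 2 × 940×10⁶/(0.85 × 43.2 × 410)) = 111.66 mm.
A_s = 0.85 f'_c a b / f_y = 0.85 × 43.2 × 111.66 × 410 / 500 = 3362.1 mm².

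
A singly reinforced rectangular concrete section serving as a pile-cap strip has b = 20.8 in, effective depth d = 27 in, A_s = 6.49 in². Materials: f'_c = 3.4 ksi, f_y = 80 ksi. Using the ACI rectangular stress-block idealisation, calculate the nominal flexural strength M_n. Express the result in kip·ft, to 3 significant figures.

T = A_s f_y = 6.49 × 80 = 519.2 kips.
a = T/(0.85 f'_c b) = 519.2/(0.85 × 3.4 × 20.8) = 8.637 in.
M_n = T(d − a/2) = 519.2 × (27 − 4.3185) = 11776.2 kip·in = 11776.2/12 = 981.35 kip·ft.

M_n ≈ 981 kip·ft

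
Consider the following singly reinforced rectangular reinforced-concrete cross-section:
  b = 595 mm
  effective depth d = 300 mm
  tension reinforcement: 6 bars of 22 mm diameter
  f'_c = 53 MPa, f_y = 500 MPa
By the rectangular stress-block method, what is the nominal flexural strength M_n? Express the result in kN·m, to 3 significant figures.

A_s = 6 × 380 = 2280 mm².
T = A_s f_y = 2280 × 500 = 1140000 N = 1140 kN.
From C = T: a = T/(0.85 f'_c b) = 1140000/(0.85 × 53 × 595) = 42.53 mm.
M_n = T(d − a/2) = 1140 kN × (300 − 21.265) mm = 317.76 kN·m.

M_n ≈ 318 kN·m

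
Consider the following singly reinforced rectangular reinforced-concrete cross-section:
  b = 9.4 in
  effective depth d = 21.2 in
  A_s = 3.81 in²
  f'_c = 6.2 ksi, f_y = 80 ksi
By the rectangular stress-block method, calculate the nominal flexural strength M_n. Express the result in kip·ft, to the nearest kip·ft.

M_n ≈ 460 kip·ft

T = A_s f_y = 3.81 × 80 = 304.8 kips.
a = T/(0.85 f'_c b) = 304.8/(0.85 × 6.2 × 9.4) = 6.153 in.
M_n = T(d − a/2) = 304.8 × (21.2 − 3.0765) = 5524.0 kip·in = 5524.0/12 = 460.33 kip·ft.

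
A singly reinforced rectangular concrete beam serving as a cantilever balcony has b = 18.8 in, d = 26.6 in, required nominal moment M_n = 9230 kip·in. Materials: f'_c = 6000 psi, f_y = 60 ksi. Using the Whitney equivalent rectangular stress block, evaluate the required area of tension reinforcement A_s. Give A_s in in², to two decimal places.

A_s ≈ 6.24 in²

From M_n = 0.85 f'_c a b (d − a/2):
a = d − √(d² − 2M_n/(0.85 f'_c b)) = 26.6 − √(26.6² − 2 × 9230/(0.85 × 6 × 18.8)) = 3.906 in.
A_s = 0.85 f'_c a b / f_y = 0.85 × 6 × 3.906 × 18.8 / 60 = 6.242 in².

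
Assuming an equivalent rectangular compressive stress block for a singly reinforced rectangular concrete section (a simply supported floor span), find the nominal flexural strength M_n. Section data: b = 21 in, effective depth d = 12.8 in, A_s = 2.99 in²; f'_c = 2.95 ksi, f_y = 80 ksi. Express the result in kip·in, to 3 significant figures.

M_n ≈ 2520 kip·in

T = A_s f_y = 2.99 × 80 = 239.2 kips.
a = T/(0.85 f'_c b) = 239.2/(0.85 × 2.95 × 21) = 4.543 in.
M_n = T(d − a/2) = 239.2 × (12.8 − 2.2715) = 2518.4 kip·in.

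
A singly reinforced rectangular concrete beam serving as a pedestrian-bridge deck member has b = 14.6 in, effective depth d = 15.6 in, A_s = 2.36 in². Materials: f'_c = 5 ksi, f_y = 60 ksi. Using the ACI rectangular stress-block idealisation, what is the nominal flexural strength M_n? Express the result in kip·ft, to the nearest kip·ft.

T = A_s f_y = 2.36 × 60 = 141.6 kips.
a = T/(0.85 f'_c b) = 141.6/(0.85 × 5 × 14.6) = 2.282 in.
M_n = T(d − a/2) = 141.6 × (15.6 − 1.141) = 2047.4 kip·in = 2047.4/12 = 170.62 kip·ft.

M_n ≈ 171 kip·ft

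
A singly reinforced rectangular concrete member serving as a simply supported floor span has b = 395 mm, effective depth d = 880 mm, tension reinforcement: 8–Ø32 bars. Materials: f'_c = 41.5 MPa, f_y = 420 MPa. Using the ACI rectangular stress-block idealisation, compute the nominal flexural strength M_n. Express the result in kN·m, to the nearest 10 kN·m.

A_s = 8 × 804 = 6432 mm².
T = A_s f_y = 6432 × 420 = 2701440 N = 2701.44 kN.
From C = T: a = T/(0.85 f'_c b) = 2701440/(0.85 × 41.5 × 395) = 193.88 mm.
M_n = T(d − a/2) = 2701.44 kN × (880 − 96.94) mm = 2115.39 kN·m.

M_n ≈ 2120 kN·m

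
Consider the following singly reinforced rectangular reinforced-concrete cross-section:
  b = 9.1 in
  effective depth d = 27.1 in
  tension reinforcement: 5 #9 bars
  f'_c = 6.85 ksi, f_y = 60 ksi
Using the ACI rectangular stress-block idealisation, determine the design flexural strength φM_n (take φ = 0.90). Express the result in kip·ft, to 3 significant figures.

φM_n ≈ 546 kip·ft

A_s = 5 × 1 = 5 in².
T = A_s f_y = 5 × 60 = 300 kips.
a = T/(0.85 f'_c b) = 300/(0.85 × 6.85 × 9.1) = 5.662 in.
M_n = T(d − a/2) = 300 × (27.1 − 2.831) = 7280.7 kip·in = 7280.7/12 = 606.73 kip·ft.
φM_n = 0.90 × 606.73 = 546.06 kip·ft.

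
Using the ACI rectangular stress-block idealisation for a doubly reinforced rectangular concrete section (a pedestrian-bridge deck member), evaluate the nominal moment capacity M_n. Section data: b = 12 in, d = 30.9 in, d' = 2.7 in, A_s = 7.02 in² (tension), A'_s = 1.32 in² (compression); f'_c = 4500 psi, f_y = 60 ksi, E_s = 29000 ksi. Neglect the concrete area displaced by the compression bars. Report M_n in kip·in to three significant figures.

Assume both steels yield.
a = (A_s − A'_s) f_y/(0.85 f'_c b) = (7.02 − 1.32) × 60/(0.85 × 4.5 × 12) = 7.451 in.
c = a/β₁ = 7.451/0.825 = 9.032 in; ε'_s = 0.003(c − d')/c = 0.0021 ≥ ε_y = 0.0021, so the compression steel yields.
M_n = (A_s − A'_s) f_y (d − a/2) + A'_s f_y (d − d') = 342 × (30.9 − 3.7255) + 79.2 × (30.9 − 2.7) = 9293.7 + 2233.4 = 11527.1 kip·in.

M_n ≈ 11500 kip·in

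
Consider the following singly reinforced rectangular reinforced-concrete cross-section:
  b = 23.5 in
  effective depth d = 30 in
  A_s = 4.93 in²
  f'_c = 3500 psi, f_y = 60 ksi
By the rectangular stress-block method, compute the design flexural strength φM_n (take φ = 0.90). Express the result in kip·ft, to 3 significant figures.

φM_n ≈ 619 kip·ft

T = A_s f_y = 4.93 × 60 = 295.8 kips.
a = T/(0.85 f'_c b) = 295.8/(0.85 × 3.5 × 23.5) = 4.231 in.
M_n = T(d − a/2) = 295.8 × (30 − 2.1155) = 8248.2 kip·in = 8248.2/12 = 687.35 kip·ft.
φM_n = 0.90 × 687.35 = 618.62 kip·ft.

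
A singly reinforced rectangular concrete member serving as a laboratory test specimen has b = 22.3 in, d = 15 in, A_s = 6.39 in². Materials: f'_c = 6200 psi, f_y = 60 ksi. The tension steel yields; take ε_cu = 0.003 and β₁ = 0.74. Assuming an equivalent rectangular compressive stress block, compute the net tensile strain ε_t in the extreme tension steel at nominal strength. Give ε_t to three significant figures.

ε_t ≈ 0.00721

a = A_s f_y/(0.85 f'_c b) = 3.262 in.
β₁ = 0.74, so c = a/β₁ = 3.262/0.74 = 4.408 in.
From the linear strain diagram with ε_cu = 0.003: ε_t = 0.003 (d − c)/c = 0.003 × (15 − 4.408)/4.408 = 0.00721.
Since ε_t ≥ 0.005, the section is tension-controlled.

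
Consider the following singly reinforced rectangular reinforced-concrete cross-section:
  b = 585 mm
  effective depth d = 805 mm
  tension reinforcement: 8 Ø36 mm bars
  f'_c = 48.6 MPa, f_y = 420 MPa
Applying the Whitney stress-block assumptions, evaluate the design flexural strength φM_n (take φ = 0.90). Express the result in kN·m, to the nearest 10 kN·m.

φM_n ≈ 2260 kN·m

A_s = 8 × 1018 = 8144 mm².
T = A_s f_y = 8144 × 420 = 3420480 N = 3420.48 kN.
From C = T: a = T/(0.85 f'_c b) = 3420480/(0.85 × 48.6 × 585) = 141.54 mm.
M_n = T(d − a/2) = 3420.48 kN × (805 − 70.77) mm = 2511.42 kN·m.
φM_n = 0.90 × 2511.42 = 2260.28 kN·m.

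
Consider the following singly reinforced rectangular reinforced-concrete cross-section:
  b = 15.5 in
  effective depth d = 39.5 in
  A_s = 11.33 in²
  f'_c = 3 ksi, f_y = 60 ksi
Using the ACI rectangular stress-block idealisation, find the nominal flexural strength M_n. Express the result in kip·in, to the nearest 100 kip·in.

T = A_s f_y = 11.33 × 60 = 679.8 kips.
a = T/(0.85 f'_c b) = 679.8/(0.85 × 3 × 15.5) = 17.199 in.
M_n = T(d − a/2) = 679.8 × (39.5 − 8.5995) = 21006.2 kip·in.

M_n ≈ 21000 kip·in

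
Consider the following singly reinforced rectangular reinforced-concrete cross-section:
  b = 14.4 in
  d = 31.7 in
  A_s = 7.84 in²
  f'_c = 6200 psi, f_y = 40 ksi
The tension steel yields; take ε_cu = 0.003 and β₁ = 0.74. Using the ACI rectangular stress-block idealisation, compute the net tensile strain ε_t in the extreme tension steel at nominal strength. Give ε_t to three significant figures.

a = A_s f_y/(0.85 f'_c b) = 4.132 in.
β₁ = 0.74, so c = a/β₁ = 4.132/0.74 = 5.584 in.
From the linear strain diagram with ε_cu = 0.003: ε_t = 0.003 (d − c)/c = 0.003 × (31.7 − 5.584)/5.584 = 0.0140.
Since ε_t ≥ 0.005, the section is tension-controlled.

ε_t ≈ 0.0140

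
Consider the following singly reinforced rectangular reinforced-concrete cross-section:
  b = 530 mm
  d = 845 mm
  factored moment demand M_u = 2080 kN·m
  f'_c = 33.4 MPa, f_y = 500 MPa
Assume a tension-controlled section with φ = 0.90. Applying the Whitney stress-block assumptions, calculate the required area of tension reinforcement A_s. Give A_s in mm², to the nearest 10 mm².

M_n = M_u/φ = 2080/0.90 = 2311.11 kN·m.
With M_n = 0.85 f'_c a b (d − a/2), solve the quadratic for a:
a = d − √(d² − 2M_n/(0.85 f'_c b)) = 845 − √(845² − 2 × 2311.11×10⁶/(0.85 × 33.4 × 530)) = 207.17 mm.
A_s = 0.85 f'_c a b / f_y = 0.85 × 33.4 × 207.17 × 530 / 500 = 6234.4 mm².

A_s ≈ 6230 mm²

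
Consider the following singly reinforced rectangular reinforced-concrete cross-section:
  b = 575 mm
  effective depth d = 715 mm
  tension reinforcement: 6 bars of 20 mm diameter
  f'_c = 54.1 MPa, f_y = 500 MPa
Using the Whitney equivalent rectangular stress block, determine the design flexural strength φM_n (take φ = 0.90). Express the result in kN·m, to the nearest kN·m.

φM_n ≈ 591 kN·m

A_s = 6 × 314 = 1884 mm².
T = A_s f_y = 1884 × 500 = 942000 N = 942 kN.
From C = T: a = T/(0.85 f'_c b) = 942000/(0.85 × 54.1 × 575) = 35.63 mm.
M_n = T(d − a/2) = 942 kN × (715 − 17.815) mm = 656.75 kN·m.
φM_n = 0.90 × 656.75 = 591.08 kN·m.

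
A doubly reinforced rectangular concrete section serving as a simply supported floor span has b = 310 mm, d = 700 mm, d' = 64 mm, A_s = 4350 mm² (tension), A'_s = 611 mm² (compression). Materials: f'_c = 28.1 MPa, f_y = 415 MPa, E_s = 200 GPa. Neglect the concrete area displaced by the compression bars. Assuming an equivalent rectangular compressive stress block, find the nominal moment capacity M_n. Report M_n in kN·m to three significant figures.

M_n ≈ 1080 kN·m

Assume both tension and compression steel yield.
Net tension couple steel: A_s − A'_s = 3739 mm².
a = (A_s − A'_s) f_y / (0.85 f'_c b) = 1551685/(0.85 × 28.1 × 310) = 209.56 mm.
c = a/β₁ = 209.56/0.849 = 246.83 mm; ε'_s = 0.003(c − d')/c = 0.0022 ≥ f_y/E_s = 0.0021, so compression steel does yield.
M_n = (A_s − A'_s) f_y (d − a/2) + A'_s f_y (d − d') = [1551685 × (700 − 104.78) + 253565 × (700 − 64)] × 10⁻⁶ = 923.59 + 161.27 = 1084.86 kN·m.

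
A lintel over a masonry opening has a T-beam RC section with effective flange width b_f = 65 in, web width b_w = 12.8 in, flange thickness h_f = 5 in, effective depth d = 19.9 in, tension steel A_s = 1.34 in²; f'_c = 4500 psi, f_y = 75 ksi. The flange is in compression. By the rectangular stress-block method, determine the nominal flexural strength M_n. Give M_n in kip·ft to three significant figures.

Tension: T = A_s f_y = 1.34 × 75 = 100.5 kips.
Try a within the flange: a = T/(0.85 f'_c b_f) = 100.5/(0.85 × 4.5 × 65) = 0.404 in.
Since a = 0.404 ≤ h_f = 5 in, the stress block lies entirely in the flange; analyse as a rectangular beam of width b_f.
M_n = T(d − a/2) = 100.5 × (19.9 − 0.202) = 1979.6 kip·in.
M_n = 1979.6/12 = 164.97 kip·ft.

M_n ≈ 165 kip·ft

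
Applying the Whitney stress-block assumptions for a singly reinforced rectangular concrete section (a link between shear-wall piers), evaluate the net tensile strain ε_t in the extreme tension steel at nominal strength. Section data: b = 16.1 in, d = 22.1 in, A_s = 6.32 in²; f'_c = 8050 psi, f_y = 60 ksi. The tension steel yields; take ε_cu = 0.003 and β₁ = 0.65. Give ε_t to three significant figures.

a = A_s f_y/(0.85 f'_c b) = 3.442 in.
β₁ = 0.65, so c = a/β₁ = 3.442/0.65 = 5.295 in.
From the linear strain diagram with ε_cu = 0.003: ε_t = 0.003 (d − c)/c = 0.003 × (22.1 − 5.295)/5.295 = 0.00952.
Since ε_t ≥ 0.005, the section is tension-controlled.

ε_t ≈ 0.00952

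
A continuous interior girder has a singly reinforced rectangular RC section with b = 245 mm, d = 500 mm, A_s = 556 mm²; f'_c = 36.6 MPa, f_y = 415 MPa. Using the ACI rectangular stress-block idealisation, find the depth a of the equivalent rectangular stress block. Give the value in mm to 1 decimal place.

T = A_s f_y = 556 × 415 = 230740 N = 230.74 kN.
Setting C = 0.85 f'_c a b equal to T: a = 230740/(0.85 × 36.6 × 245) = 30.3 mm.

a ≈ 30.3 mm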